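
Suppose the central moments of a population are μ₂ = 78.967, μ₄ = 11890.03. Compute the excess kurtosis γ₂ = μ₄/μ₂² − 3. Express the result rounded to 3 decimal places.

-1.093

μ₂² = 78.967² = 6235.78709
μ₄/μ₂² = 11890.03 / 6235.78709 = 1.90674
γ₂ = 1.90674 − 3 ≈ -1.093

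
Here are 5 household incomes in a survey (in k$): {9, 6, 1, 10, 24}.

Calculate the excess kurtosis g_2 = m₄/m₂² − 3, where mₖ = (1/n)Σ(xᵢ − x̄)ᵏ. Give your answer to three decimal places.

x̄ = 10.0000
Σ(xᵢ − x̄)² = 294.0000 ⇒ m₂ = 58.80000
Σ(xᵢ − x̄)⁴ = 45234.0000 ⇒ m₄ = 9046.80000
m₂² = 3457.44000
g_2 = m₄/m₂² − 3 = 2.61662 − 3 ≈ -0.383

-0.383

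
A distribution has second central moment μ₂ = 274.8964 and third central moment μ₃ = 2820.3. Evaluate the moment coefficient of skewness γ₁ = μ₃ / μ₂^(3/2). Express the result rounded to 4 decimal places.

σ = √μ₂ = √274.8964 = 16.58000
σ³ = μ₂^(3/2) = 4557.78231
γ₁ = μ₃/σ³ = 2820.3 / 4557.78231 ≈ 0.6188

0.6188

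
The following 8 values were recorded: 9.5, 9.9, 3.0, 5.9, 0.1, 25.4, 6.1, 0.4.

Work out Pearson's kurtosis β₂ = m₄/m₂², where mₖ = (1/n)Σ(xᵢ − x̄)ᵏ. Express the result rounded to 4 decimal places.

4.0792

x̄ = 7.5375
Σ(xᵢ − x̄)² = 460.0987 ⇒ m₂ = 57.51234
Σ(xᵢ − x̄)⁴ = 107941.5018 ⇒ m₄ = 13492.68772
m₂² = 3307.66968
β₂ = m₄/m₂² = 13492.68772 / 3307.66968 ≈ 4.0792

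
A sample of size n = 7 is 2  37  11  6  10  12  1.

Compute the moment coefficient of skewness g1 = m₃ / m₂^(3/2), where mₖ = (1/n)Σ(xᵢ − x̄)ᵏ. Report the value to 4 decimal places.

1.5078

x̄ = (2 + 37 + 11 + 6 + 10 + 12 + 1) / 7 = 11.2857
deviations (xᵢ − x̄): -9.2857, 25.7143, -0.2857, -5.2857, -1.2857, 0.7143, -10.2857
Σ(xᵢ − x̄)² = 883.4286 ⇒ m₂ = 883.4286/7 = 126.20408
Σ(xᵢ − x̄)³ = 14964.6122 ⇒ m₃ = 14964.6122/7 = 2137.80175
m₂^(3/2) = 126.20408^(1.5) = 1417.78410
g1 = m₃ / m₂^(3/2) = 2137.80175 / 1417.78410 ≈ 1.5078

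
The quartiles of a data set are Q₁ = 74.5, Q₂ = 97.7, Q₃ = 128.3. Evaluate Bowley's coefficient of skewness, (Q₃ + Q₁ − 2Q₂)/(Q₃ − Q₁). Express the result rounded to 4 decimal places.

numerator: Q₃ + Q₁ − 2Q₂ = 128.3 + 74.5 − 2×97.7 = 7.4000
denominator: Q₃ − Q₁ = 128.3 − 74.5 = 53.8000
Bowley skewness = 7.4000 / 53.8000 ≈ 0.1375

0.1375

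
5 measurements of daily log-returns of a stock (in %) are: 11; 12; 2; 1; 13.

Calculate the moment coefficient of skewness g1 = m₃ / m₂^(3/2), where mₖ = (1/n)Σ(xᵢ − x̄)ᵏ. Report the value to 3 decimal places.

-0.374

x̄ = (11 + 12 + 2 + 1 + 13) / 5 = 7.8000
deviations (xᵢ − x̄): 3.2000, 4.2000, -5.8000, -6.8000, 5.2000
Σ(xᵢ − x̄)² = 134.8000 ⇒ m₂ = 134.8000/5 = 26.96000
Σ(xᵢ − x̄)³ = -262.0800 ⇒ m₃ = -262.0800/5 = -52.41600
m₂^(3/2) = 26.96000^(1.5) = 139.98446
g1 = m₃ / m₂^(3/2) = -52.41600 / 139.98446 ≈ -0.374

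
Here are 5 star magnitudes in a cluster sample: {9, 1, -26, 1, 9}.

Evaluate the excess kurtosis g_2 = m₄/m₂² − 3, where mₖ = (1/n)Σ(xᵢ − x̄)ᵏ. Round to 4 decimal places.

x̄ = -1.2000
Σ(xᵢ − x̄)² = 832.8000 ⇒ m₂ = 166.56000
Σ(xᵢ − x̄)⁴ = 399969.6960 ⇒ m₄ = 79993.93920
m₂² = 27742.23360
g_2 = m₄/m₂² − 3 = 2.88347 − 3 ≈ -0.1165

-0.1165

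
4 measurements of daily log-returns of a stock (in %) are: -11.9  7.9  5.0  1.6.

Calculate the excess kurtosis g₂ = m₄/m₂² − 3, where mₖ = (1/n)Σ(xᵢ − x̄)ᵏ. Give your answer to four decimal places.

x̄ = 0.6500
Σ(xᵢ − x̄)² = 229.8900 ⇒ m₂ = 57.47250
Σ(xᵢ − x̄)⁴ = 27928.7294 ⇒ m₄ = 6982.18236
m₂² = 3303.08826
g₂ = m₄/m₂² − 3 = 2.11383 − 3 ≈ -0.8862

-0.8862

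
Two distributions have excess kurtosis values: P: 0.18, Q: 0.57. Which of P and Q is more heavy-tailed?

Q

Higher excess kurtosis ⇒ heavier tails relative to the normal distribution.
0.18 vs 0.57: the larger is 0.57, so Q has heavier tails.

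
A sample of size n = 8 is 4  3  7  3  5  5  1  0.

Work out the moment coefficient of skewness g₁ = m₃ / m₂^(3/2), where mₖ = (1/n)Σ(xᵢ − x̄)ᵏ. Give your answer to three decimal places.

-0.118

x̄ = (4 + 3 + 7 + 3 + 5 + 5 + 1 + 0) / 8 = 3.5000
deviations (xᵢ − x̄): 0.5000, -0.5000, 3.5000, -0.5000, 1.5000, 1.5000, -2.5000, -3.5000
Σ(xᵢ − x̄)² = 36.0000 ⇒ m₂ = 36.0000/8 = 4.50000
Σ(xᵢ − x̄)³ = -9.0000 ⇒ m₃ = -9.0000/8 = -1.12500
m₂^(3/2) = 4.50000^(1.5) = 9.54594
g₁ = m₃ / m₂^(3/2) = -1.12500 / 9.54594 ≈ -0.118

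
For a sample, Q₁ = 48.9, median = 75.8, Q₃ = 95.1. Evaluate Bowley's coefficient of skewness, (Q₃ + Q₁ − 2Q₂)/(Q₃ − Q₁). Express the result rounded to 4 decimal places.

-0.1645

numerator: Q₃ + Q₁ − 2Q₂ = 95.1 + 48.9 − 2×75.8 = -7.6000
denominator: Q₃ − Q₁ = 95.1 − 48.9 = 46.2000
Bowley skewness = -7.6000 / 46.2000 ≈ -0.1645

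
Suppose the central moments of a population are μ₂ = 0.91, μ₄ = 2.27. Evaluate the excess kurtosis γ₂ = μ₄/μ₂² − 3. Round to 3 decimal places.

μ₂² = 0.91² = 0.82810
μ₄/μ₂² = 2.27 / 0.82810 = 2.74121
γ₂ = 2.74121 − 3 ≈ -0.259

-0.259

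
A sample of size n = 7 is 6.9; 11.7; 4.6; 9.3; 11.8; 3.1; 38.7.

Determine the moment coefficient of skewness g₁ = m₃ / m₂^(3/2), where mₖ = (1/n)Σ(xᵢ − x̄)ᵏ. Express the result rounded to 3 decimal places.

x̄ = (6.9 + 11.7 + 4.6 + 9.3 + 11.8 + 3.1 + 38.7) / 7 = 12.3000
deviations (xᵢ − x̄): -5.4000, -0.6000, -7.7000, -3.0000, -0.5000, -9.2000, 26.4000
Σ(xᵢ − x̄)² = 879.6600 ⇒ m₂ = 879.6600/7 = 125.66571
Σ(xᵢ − x̄)³ = 16979.7180 ⇒ m₃ = 16979.7180/7 = 2425.67400
m₂^(3/2) = 125.66571^(1.5) = 1408.72171
g₁ = m₃ / m₂^(3/2) = 2425.67400 / 1408.72171 ≈ 1.722

1.722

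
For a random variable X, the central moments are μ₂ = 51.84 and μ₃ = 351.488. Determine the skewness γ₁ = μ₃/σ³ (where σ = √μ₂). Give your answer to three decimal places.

σ = √μ₂ = √51.84 = 7.20000
σ³ = μ₂^(3/2) = 373.24800
γ₁ = μ₃/σ³ = 351.488 / 373.24800 ≈ 0.942

0.942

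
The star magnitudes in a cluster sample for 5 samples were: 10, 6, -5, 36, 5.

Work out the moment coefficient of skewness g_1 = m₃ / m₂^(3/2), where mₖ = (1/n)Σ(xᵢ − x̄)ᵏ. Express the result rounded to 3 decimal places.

0.998

x̄ = (10 + 6 - 5 + 36 + 5) / 5 = 10.4000
deviations (xᵢ − x̄): -0.4000, -4.4000, -15.4000, 25.6000, -5.4000
Σ(xᵢ − x̄)² = 941.2000 ⇒ m₂ = 941.2000/5 = 188.24000
Σ(xᵢ − x̄)³ = 12882.2400 ⇒ m₃ = 12882.2400/5 = 2576.44800
m₂^(3/2) = 188.24000^(1.5) = 2582.66378
g_1 = m₃ / m₂^(3/2) = 2576.44800 / 2582.66378 ≈ 0.998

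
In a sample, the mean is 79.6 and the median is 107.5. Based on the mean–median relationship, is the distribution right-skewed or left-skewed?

left-skewed

mean − median = 79.6 − 107.5 = -27.9
mean < median ⇒ the longer tail is on the left ⇒ left-skewed (negatively skewed).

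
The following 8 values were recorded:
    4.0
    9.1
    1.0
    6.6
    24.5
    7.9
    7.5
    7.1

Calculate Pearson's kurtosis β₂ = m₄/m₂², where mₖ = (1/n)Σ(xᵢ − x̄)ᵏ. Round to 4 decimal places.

x̄ = 8.4625
Σ(xᵢ − x̄)² = 339.7788 ⇒ m₂ = 42.47234
Σ(xᵢ − x̄)⁴ = 69666.9844 ⇒ m₄ = 8708.37305
m₂² = 1803.89998
β₂ = m₄/m₂² = 8708.37305 / 1803.89998 ≈ 4.8275

4.8275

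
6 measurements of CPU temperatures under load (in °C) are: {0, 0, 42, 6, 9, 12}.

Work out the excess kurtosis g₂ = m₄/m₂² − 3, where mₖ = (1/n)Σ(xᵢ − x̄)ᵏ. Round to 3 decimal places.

0.566

x̄ = 11.5000
Σ(xᵢ − x̄)² = 1231.5000 ⇒ m₂ = 205.25000
Σ(xᵢ − x̄)⁴ = 901299.3750 ⇒ m₄ = 150216.56250
m₂² = 42127.56250
g₂ = m₄/m₂² − 3 = 3.56575 − 3 ≈ 0.566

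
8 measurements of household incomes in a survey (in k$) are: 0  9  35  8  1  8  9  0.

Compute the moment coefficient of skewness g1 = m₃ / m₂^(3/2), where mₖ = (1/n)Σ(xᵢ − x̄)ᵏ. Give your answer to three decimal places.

1.696

x̄ = (0 + 9 + 35 + 8 + 1 + 8 + 9 + 0) / 8 = 8.7500
deviations (xᵢ − x̄): -8.7500, 0.2500, 26.2500, -0.7500, -7.7500, -0.7500, 0.2500, -8.7500
Σ(xᵢ − x̄)² = 903.5000 ⇒ m₂ = 903.5000/8 = 112.93750
Σ(xᵢ − x̄)³ = 16281.7500 ⇒ m₃ = 16281.7500/8 = 2035.21875
m₂^(3/2) = 112.93750^(1.5) = 1200.21004
g1 = m₃ / m₂^(3/2) = 2035.21875 / 1200.21004 ≈ 1.696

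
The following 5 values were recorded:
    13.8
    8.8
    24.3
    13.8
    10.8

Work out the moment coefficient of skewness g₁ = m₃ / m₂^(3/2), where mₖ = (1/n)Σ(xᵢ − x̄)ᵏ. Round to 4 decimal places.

1.0337

x̄ = (13.8 + 8.8 + 24.3 + 13.8 + 10.8) / 5 = 14.3000
deviations (xᵢ − x̄): -0.5000, -5.5000, 10.0000, -0.5000, -3.5000
Σ(xᵢ − x̄)² = 143.0000 ⇒ m₂ = 143.0000/5 = 28.60000
Σ(xᵢ − x̄)³ = 790.5000 ⇒ m₃ = 790.5000/5 = 158.10000
m₂^(3/2) = 28.60000^(1.5) = 152.94985
g₁ = m₃ / m₂^(3/2) = 158.10000 / 152.94985 ≈ 1.0337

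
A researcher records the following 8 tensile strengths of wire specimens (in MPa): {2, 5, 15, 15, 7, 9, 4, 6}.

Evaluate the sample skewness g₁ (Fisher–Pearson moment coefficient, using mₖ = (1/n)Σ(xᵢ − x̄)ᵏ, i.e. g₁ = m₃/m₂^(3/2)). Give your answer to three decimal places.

0.578

x̄ = (2 + 5 + 15 + 15 + 7 + 9 + 4 + 6) / 8 = 7.8750
deviations (xᵢ − x̄): -5.8750, -2.8750, 7.1250, 7.1250, -0.8750, 1.1250, -3.8750, -1.8750
Σ(xᵢ − x̄)² = 164.8750 ⇒ m₂ = 164.8750/8 = 20.60938
Σ(xᵢ − x̄)³ = 432.8438 ⇒ m₃ = 432.8438/8 = 54.10547
m₂^(3/2) = 20.60938^(1.5) = 93.56151
g₁ = m₃ / m₂^(3/2) = 54.10547 / 93.56151 ≈ 0.578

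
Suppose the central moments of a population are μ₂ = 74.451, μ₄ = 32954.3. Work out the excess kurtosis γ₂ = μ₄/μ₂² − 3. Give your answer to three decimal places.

2.945

μ₂² = 74.451² = 5542.95140
μ₄/μ₂² = 32954.3 / 5542.95140 = 5.94526
γ₂ = 5.94526 − 3 ≈ 2.945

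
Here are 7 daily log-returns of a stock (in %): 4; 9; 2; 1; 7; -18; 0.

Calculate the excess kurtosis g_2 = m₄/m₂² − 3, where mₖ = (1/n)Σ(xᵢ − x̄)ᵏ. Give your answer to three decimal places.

1.065

x̄ = 0.7143
Σ(xᵢ − x̄)² = 471.4286 ⇒ m₂ = 67.34694
Σ(xᵢ − x̄)⁴ = 129051.0437 ⇒ m₄ = 18435.86339
m₂² = 4535.61016
g_2 = m₄/m₂² − 3 = 4.06469 − 3 ≈ 1.065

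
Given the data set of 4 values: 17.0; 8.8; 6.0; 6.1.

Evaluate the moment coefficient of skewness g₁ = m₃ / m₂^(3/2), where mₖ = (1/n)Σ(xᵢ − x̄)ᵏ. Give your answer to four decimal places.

0.9556

x̄ = (17.0 + 8.8 + 6.0 + 6.1) / 4 = 9.4750
deviations (xᵢ − x̄): 7.5250, -0.6750, -3.4750, -3.3750
Σ(xᵢ − x̄)² = 80.5475 ⇒ m₂ = 80.5475/4 = 20.13688
Σ(xᵢ − x̄)³ = 345.3941 ⇒ m₃ = 345.3941/4 = 86.34853
m₂^(3/2) = 20.13688^(1.5) = 90.36247
g₁ = m₃ / m₂^(3/2) = 86.34853 / 90.36247 ≈ 0.9556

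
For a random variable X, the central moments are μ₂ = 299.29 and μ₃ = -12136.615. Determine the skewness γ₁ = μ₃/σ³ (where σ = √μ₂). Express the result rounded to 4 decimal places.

σ = √μ₂ = √299.29 = 17.30000
σ³ = μ₂^(3/2) = 5177.71700
γ₁ = μ₃/σ³ = -12136.615 / 5177.71700 ≈ -2.3440

-2.3440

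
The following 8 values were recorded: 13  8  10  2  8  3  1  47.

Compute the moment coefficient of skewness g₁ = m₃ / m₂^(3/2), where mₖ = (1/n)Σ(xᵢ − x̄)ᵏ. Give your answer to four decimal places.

x̄ = (13 + 8 + 10 + 2 + 8 + 3 + 1 + 47) / 8 = 11.5000
deviations (xᵢ − x̄): 1.5000, -3.5000, -1.5000, -9.5000, -3.5000, -8.5000, -10.5000, 35.5000
Σ(xᵢ − x̄)² = 1562.0000 ⇒ m₂ = 1562.0000/8 = 195.25000
Σ(xᵢ − x̄)³ = 42024.0000 ⇒ m₃ = 42024.0000/8 = 5253.00000
m₂^(3/2) = 195.25000^(1.5) = 2728.26508
g₁ = m₃ / m₂^(3/2) = 5253.00000 / 2728.26508 ≈ 1.9254

1.9254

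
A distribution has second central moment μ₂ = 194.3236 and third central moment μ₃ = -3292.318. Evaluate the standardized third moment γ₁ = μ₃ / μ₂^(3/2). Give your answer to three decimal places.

-1.215

σ = √μ₂ = √194.3236 = 13.94000
σ³ = μ₂^(3/2) = 2708.87098
γ₁ = μ₃/σ³ = -3292.318 / 2708.87098 ≈ -1.215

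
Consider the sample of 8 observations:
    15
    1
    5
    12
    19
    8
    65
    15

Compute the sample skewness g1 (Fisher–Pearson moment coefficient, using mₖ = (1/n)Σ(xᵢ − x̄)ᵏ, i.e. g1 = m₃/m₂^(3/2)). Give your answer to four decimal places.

x̄ = (15 + 1 + 5 + 12 + 19 + 8 + 65 + 15) / 8 = 17.5000
deviations (xᵢ − x̄): -2.5000, -16.5000, -12.5000, -5.5000, 1.5000, -9.5000, 47.5000, -2.5000
Σ(xᵢ − x̄)² = 2820.0000 ⇒ m₂ = 2820.0000/8 = 352.50000
Σ(xᵢ − x̄)³ = 99675.0000 ⇒ m₃ = 99675.0000/8 = 12459.37500
m₂^(3/2) = 352.50000^(1.5) = 6618.18163
g1 = m₃ / m₂^(3/2) = 12459.37500 / 6618.18163 ≈ 1.8826

1.8826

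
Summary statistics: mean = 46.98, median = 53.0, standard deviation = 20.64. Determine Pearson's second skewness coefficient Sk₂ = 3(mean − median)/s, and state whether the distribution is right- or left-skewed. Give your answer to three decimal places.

Sk₂ = 3(46.98 − 53.0) / 20.64 = 3 × -6.0200 / 20.64
    = -18.0600 / 20.64 ≈ -0.875
Sk₂ < 0 ⇒ mean < median ⇒ left-skewed (negative skew).

-0.875, left-skewed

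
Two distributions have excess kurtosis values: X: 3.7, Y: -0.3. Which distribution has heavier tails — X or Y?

X

Higher excess kurtosis ⇒ heavier tails relative to the normal distribution.
3.7 vs -0.3: the larger is 3.7, so X has heavier tails. (X is leptokurtic — heavier-than-normal tails; the other is platykurtic.)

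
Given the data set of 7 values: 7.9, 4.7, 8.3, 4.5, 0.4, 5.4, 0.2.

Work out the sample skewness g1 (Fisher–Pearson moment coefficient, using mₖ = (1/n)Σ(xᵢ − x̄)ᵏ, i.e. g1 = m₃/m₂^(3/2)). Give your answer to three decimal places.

-0.275

x̄ = (7.9 + 4.7 + 8.3 + 4.5 + 0.4 + 5.4 + 0.2) / 7 = 4.4857
deviations (xᵢ − x̄): 3.4143, 0.2143, 3.8143, 0.0143, -4.0857, 0.9143, -4.2857
Σ(xᵢ − x̄)² = 62.1486 ⇒ m₂ = 62.1486/7 = 8.87837
Σ(xᵢ − x̄)³ = -50.8515 ⇒ m₃ = -50.8515/7 = -7.26450
m₂^(3/2) = 8.87837^(1.5) = 26.45451
g1 = m₃ / m₂^(3/2) = -7.26450 / 26.45451 ≈ -0.275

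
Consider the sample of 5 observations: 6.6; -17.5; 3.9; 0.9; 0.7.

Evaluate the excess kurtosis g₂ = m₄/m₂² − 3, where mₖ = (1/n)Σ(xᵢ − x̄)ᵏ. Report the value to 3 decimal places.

-0.045

x̄ = -1.0800
Σ(xᵢ − x̄)² = 360.4880 ⇒ m₂ = 72.09760
Σ(xᵢ − x̄)⁴ = 76812.3948 ⇒ m₄ = 15362.47896
m₂² = 5198.06393
g₂ = m₄/m₂² − 3 = 2.95542 − 3 ≈ -0.045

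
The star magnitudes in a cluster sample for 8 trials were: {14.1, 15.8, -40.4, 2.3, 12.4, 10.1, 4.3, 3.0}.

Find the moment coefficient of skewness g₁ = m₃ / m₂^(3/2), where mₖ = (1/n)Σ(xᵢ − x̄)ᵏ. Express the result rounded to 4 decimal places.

x̄ = (14.1 + 15.8 - 40.4 + 2.3 + 12.4 + 10.1 + 4.3 + 3.0) / 8 = 2.7000
deviations (xᵢ − x̄): 11.4000, 13.1000, -43.1000, -0.4000, 9.7000, 7.4000, 1.6000, 0.3000
Σ(xᵢ − x̄)² = 2310.8400 ⇒ m₂ = 2310.8400/8 = 288.85500
Σ(xᵢ − x̄)³ = -75011.4000 ⇒ m₃ = -75011.4000/8 = -9376.42500
m₂^(3/2) = 288.85500^(1.5) = 4909.30296
g₁ = m₃ / m₂^(3/2) = -9376.42500 / 4909.30296 ≈ -1.9099

-1.9099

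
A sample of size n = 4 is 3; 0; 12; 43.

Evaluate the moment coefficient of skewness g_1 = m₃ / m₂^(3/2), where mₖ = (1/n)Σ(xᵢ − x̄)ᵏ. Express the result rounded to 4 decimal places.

x̄ = (3 + 0 + 12 + 43) / 4 = 14.5000
deviations (xᵢ − x̄): -11.5000, -14.5000, -2.5000, 28.5000
Σ(xᵢ − x̄)² = 1161.0000 ⇒ m₂ = 1161.0000/4 = 290.25000
Σ(xᵢ − x̄)³ = 18564.0000 ⇒ m₃ = 18564.0000/4 = 4641.00000
m₂^(3/2) = 290.25000^(1.5) = 4944.90944
g_1 = m₃ / m₂^(3/2) = 4641.00000 / 4944.90944 ≈ 0.9385

0.9385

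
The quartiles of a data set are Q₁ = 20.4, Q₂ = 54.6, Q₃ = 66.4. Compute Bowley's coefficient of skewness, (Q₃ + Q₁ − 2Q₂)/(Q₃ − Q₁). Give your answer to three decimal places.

numerator: Q₃ + Q₁ − 2Q₂ = 66.4 + 20.4 − 2×54.6 = -22.4000
denominator: Q₃ − Q₁ = 66.4 − 20.4 = 46.0000
Bowley skewness = -22.4000 / 46.0000 ≈ -0.487

-0.487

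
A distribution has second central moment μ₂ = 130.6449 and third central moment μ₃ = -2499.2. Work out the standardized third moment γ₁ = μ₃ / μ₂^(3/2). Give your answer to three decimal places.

σ = √μ₂ = √130.6449 = 11.43000
σ³ = μ₂^(3/2) = 1493.27121
γ₁ = μ₃/σ³ = -2499.2 / 1493.27121 ≈ -1.674

-1.674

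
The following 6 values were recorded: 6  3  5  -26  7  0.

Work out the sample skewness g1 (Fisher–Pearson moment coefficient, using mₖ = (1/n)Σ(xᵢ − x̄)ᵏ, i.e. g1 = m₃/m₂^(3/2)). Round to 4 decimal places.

x̄ = (6 + 3 + 5 - 26 + 7 + 0) / 6 = -0.8333
deviations (xᵢ − x̄): 6.8333, 3.8333, 5.8333, -25.1667, 7.8333, 0.8333
Σ(xᵢ − x̄)² = 790.8333 ⇒ m₂ = 790.8333/6 = 131.80556
Σ(xᵢ − x̄)³ = -14884.4444 ⇒ m₃ = -14884.4444/6 = -2480.74074
m₂^(3/2) = 131.80556^(1.5) = 1513.21478
g1 = m₃ / m₂^(3/2) = -2480.74074 / 1513.21478 ≈ -1.6394

-1.6394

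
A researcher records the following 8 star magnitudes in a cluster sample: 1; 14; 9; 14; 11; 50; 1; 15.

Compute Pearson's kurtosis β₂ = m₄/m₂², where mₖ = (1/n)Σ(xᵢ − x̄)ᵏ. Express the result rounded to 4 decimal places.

x̄ = 14.3750
Σ(xᵢ − x̄)² = 1667.8750 ⇒ m₂ = 208.48438
Σ(xᵢ − x̄)⁴ = 1675686.2441 ⇒ m₄ = 209460.78052
m₂² = 43465.73462
β₂ = m₄/m₂² = 209460.78052 / 43465.73462 ≈ 4.8190

4.8190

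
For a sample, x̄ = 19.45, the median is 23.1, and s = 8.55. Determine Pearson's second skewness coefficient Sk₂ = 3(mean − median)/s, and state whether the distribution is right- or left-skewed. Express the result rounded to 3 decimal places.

-1.281, left-skewed

Sk₂ = 3(19.45 − 23.1) / 8.55 = 3 × -3.6500 / 8.55
    = -10.9500 / 8.55 ≈ -1.281
Sk₂ < 0 ⇒ mean < median ⇒ left-skewed (negative skew).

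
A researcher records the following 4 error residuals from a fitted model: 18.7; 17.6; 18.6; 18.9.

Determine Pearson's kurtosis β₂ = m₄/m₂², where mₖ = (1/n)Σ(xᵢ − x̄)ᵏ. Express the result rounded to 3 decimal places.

x̄ = 18.4500
Σ(xᵢ − x̄)² = 1.0100 ⇒ m₂ = 0.25250
Σ(xᵢ − x̄)⁴ = 0.5674 ⇒ m₄ = 0.14186
m₂² = 0.06376
β₂ = m₄/m₂² = 0.14186 / 0.06376 ≈ 2.225

2.225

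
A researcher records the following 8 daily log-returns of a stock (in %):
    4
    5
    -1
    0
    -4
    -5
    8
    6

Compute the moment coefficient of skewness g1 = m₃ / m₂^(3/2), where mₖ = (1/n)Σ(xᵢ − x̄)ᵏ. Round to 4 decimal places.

x̄ = (4 + 5 - 1 + 0 - 4 - 5 + 8 + 6) / 8 = 1.6250
deviations (xᵢ − x̄): 2.3750, 3.3750, -2.6250, -1.6250, -5.6250, -6.6250, 6.3750, 4.3750
Σ(xᵢ − x̄)² = 161.8750 ⇒ m₂ = 161.8750/8 = 20.23438
Σ(xᵢ − x̄)³ = -96.4688 ⇒ m₃ = -96.4688/8 = -12.05859
m₂^(3/2) = 20.23438^(1.5) = 91.01955
g1 = m₃ / m₂^(3/2) = -12.05859 / 91.01955 ≈ -0.1325

-0.1325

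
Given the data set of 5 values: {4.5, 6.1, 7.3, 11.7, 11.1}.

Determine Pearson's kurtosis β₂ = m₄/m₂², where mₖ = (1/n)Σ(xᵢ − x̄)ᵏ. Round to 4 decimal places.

1.3768

x̄ = 8.1400
Σ(xᵢ − x̄)² = 39.5520 ⇒ m₂ = 7.91040
Σ(xᵢ − x̄)⁴ = 430.7545 ⇒ m₄ = 86.15089
m₂² = 62.57443
β₂ = m₄/m₂² = 86.15089 / 62.57443 ≈ 1.3768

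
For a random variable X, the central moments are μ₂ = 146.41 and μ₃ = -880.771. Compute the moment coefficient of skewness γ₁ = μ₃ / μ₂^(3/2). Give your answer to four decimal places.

-0.4972

σ = √μ₂ = √146.41 = 12.10000
σ³ = μ₂^(3/2) = 1771.56100
γ₁ = μ₃/σ³ = -880.771 / 1771.56100 ≈ -0.4972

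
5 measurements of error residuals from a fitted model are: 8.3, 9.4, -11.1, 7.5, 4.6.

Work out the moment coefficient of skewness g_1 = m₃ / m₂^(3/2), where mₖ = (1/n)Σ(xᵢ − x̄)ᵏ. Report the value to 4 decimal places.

-1.3447

x̄ = (8.3 + 9.4 - 11.1 + 7.5 + 4.6) / 5 = 3.7400
deviations (xᵢ − x̄): 4.5600, 5.6600, -14.8400, 3.7600, 0.8600
Σ(xᵢ − x̄)² = 287.9320 ⇒ m₂ = 287.9320/5 = 57.58640
Σ(xᵢ − x̄)³ = -2938.2142 ⇒ m₃ = -2938.2142/5 = -587.64283
m₂^(3/2) = 57.58640^(1.5) = 436.99845
g_1 = m₃ / m₂^(3/2) = -587.64283 / 436.99845 ≈ -1.3447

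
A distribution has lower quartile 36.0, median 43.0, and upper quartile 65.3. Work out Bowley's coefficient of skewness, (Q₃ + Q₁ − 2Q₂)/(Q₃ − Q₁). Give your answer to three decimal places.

numerator: Q₃ + Q₁ − 2Q₂ = 65.3 + 36.0 − 2×43.0 = 15.3000
denominator: Q₃ − Q₁ = 65.3 − 36.0 = 29.3000
Bowley skewness = 15.3000 / 29.3000 ≈ 0.522

0.522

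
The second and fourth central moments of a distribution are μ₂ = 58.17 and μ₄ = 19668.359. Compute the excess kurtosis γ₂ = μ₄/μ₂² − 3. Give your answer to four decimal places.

μ₂² = 58.17² = 3383.74890
μ₄/μ₂² = 19668.359 / 3383.74890 = 5.81259
γ₂ = 5.81259 − 3 ≈ 2.8126

2.8126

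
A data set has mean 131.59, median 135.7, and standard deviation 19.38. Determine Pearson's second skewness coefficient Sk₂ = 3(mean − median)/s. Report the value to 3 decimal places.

-0.636

Sk₂ = 3(131.59 − 135.7) / 19.38 = 3 × -4.1100 / 19.38
    = -12.3300 / 19.38 ≈ -0.636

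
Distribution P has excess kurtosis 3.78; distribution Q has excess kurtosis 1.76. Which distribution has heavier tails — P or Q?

P

Higher excess kurtosis ⇒ heavier tails relative to the normal distribution.
3.78 vs 1.76: the larger is 3.78, so P has heavier tails.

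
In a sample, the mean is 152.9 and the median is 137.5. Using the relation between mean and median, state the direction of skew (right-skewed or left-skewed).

mean − median = 152.9 − 137.5 = 15.4
mean > median ⇒ the longer tail is on the right ⇒ right-skewed (positively skewed).

right-skewed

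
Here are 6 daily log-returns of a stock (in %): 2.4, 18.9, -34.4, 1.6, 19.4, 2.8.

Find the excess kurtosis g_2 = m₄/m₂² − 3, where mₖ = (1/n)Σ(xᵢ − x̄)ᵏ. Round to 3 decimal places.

0.106

x̄ = 1.7833
Σ(xᵢ − x̄)² = 1914.0083 ⇒ m₂ = 319.00139
Σ(xᵢ − x̄)⁴ = 1896246.5316 ⇒ m₄ = 316041.08861
m₂² = 101761.88611
g_2 = m₄/m₂² − 3 = 3.10569 − 3 ≈ 0.106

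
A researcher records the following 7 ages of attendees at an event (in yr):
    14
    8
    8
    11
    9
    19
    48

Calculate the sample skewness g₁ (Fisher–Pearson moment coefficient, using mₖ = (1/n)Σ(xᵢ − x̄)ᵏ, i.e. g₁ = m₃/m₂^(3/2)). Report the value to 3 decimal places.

x̄ = (14 + 8 + 8 + 11 + 9 + 19 + 48) / 7 = 16.7143
deviations (xᵢ − x̄): -2.7143, -8.7143, -8.7143, -5.7143, -7.7143, 2.2857, 31.2857
Σ(xᵢ − x̄)² = 1235.4286 ⇒ m₂ = 1235.4286/7 = 176.48980
Σ(xᵢ − x̄)³ = 28645.1020 ⇒ m₃ = 28645.1020/7 = 4092.15743
m₂^(3/2) = 176.48980^(1.5) = 2344.65745
g₁ = m₃ / m₂^(3/2) = 4092.15743 / 2344.65745 ≈ 1.745

1.745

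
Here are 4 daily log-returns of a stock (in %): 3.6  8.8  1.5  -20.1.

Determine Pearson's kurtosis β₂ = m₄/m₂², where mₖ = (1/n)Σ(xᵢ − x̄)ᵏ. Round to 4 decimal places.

x̄ = -1.5500
Σ(xᵢ − x̄)² = 487.0500 ⇒ m₂ = 121.76250
Σ(xᵢ − x̄)⁴ = 130671.7400 ⇒ m₄ = 32667.93501
m₂² = 14826.10641
β₂ = m₄/m₂² = 32667.93501 / 14826.10641 ≈ 2.2034

2.2034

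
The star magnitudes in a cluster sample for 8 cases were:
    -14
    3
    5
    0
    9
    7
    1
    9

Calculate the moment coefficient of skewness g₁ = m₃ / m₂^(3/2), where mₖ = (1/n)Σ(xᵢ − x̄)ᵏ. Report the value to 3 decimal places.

-1.405

x̄ = (-14 + 3 + 5 + 0 + 9 + 7 + 1 + 9) / 8 = 2.5000
deviations (xᵢ − x̄): -16.5000, 0.5000, 2.5000, -2.5000, 6.5000, 4.5000, -1.5000, 6.5000
Σ(xᵢ − x̄)² = 392.0000 ⇒ m₂ = 392.0000/8 = 49.00000
Σ(xᵢ − x̄)³ = -3855.0000 ⇒ m₃ = -3855.0000/8 = -481.87500
m₂^(3/2) = 49.00000^(1.5) = 343.00000
g₁ = m₃ / m₂^(3/2) = -481.87500 / 343.00000 ≈ -1.405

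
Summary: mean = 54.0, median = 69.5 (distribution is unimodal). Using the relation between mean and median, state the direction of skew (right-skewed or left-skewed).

mean − median = 54.0 − 69.5 = -15.5
mean < median ⇒ the longer tail is on the left ⇒ left-skewed (negatively skewed).

left-skewed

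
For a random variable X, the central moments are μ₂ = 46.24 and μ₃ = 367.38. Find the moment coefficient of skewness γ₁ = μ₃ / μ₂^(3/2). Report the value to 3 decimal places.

1.168

σ = √μ₂ = √46.24 = 6.80000
σ³ = μ₂^(3/2) = 314.43200
γ₁ = μ₃/σ³ = 367.38 / 314.43200 ≈ 1.168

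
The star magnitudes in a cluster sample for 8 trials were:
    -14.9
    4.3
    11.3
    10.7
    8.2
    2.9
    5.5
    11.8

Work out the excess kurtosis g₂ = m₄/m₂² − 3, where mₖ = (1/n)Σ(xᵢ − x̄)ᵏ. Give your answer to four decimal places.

x̄ = 4.9750
Σ(xᵢ − x̄)² = 529.8150 ⇒ m₂ = 66.22688
Σ(xᵢ − x̄)⁴ = 161008.7852 ⇒ m₄ = 20126.09815
m₂² = 4385.99897
g₂ = m₄/m₂² − 3 = 4.58871 − 3 ≈ 1.5887

1.5887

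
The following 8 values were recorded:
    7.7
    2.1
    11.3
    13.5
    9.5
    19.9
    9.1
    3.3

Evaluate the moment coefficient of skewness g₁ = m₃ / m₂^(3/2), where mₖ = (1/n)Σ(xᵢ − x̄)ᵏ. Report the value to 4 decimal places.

0.4317

x̄ = (7.7 + 2.1 + 11.3 + 13.5 + 9.5 + 19.9 + 9.1 + 3.3) / 8 = 9.5500
deviations (xᵢ − x̄): -1.8500, -7.4500, 1.7500, 3.9500, -0.0500, 10.3500, -0.4500, -6.2500
Σ(xᵢ − x̄)² = 223.9800 ⇒ m₂ = 223.9800/8 = 27.99750
Σ(xᵢ − x̄)³ = 511.6500 ⇒ m₃ = 511.6500/8 = 63.95625
m₂^(3/2) = 27.99750^(1.5) = 148.14223
g₁ = m₃ / m₂^(3/2) = 63.95625 / 148.14223 ≈ 0.4317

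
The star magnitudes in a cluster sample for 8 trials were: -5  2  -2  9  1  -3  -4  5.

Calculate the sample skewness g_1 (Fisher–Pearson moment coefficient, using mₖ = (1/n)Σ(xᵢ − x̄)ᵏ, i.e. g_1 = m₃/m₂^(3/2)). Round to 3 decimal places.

0.612

x̄ = (-5 + 2 - 2 + 9 + 1 - 3 - 4 + 5) / 8 = 0.3750
deviations (xᵢ − x̄): -5.3750, 1.6250, -2.3750, 8.6250, 0.6250, -3.3750, -4.3750, 4.6250
Σ(xᵢ − x̄)² = 163.8750 ⇒ m₂ = 163.8750/8 = 20.48438
Σ(xᵢ − x̄)³ = 454.2188 ⇒ m₃ = 454.2188/8 = 56.77734
m₂^(3/2) = 20.48438^(1.5) = 92.71160
g_1 = m₃ / m₂^(3/2) = 56.77734 / 92.71160 ≈ 0.612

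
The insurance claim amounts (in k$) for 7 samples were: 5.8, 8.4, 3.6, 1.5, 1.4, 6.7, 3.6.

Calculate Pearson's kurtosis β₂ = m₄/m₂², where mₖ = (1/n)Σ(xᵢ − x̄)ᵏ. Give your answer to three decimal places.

1.742

x̄ = 4.4286
Σ(xᵢ − x̄)² = 41.9343 ⇒ m₂ = 5.99061
Σ(xᵢ − x̄)⁴ = 437.5501 ⇒ m₄ = 62.50715
m₂² = 35.88744
β₂ = m₄/m₂² = 62.50715 / 35.88744 ≈ 1.742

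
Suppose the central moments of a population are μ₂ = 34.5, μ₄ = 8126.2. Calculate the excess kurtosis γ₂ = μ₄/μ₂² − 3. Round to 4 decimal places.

μ₂² = 34.5² = 1190.25000
μ₄/μ₂² = 8126.2 / 1190.25000 = 6.82731
γ₂ = 6.82731 − 3 ≈ 3.8273

3.8273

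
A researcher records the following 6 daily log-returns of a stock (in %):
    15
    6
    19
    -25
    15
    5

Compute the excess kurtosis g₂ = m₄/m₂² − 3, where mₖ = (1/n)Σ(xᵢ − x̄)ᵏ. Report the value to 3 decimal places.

x̄ = 5.8333
Σ(xᵢ − x̄)² = 1292.8333 ⇒ m₂ = 215.47222
Σ(xᵢ − x̄)⁴ = 947995.8194 ⇒ m₄ = 157999.30324
m₂² = 46428.27855
g₂ = m₄/m₂² − 3 = 3.40308 − 3 ≈ 0.403

0.403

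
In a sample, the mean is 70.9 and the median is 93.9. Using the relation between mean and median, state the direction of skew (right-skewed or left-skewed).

left-skewed

mean − median = 70.9 − 93.9 = -23.0
mean < median ⇒ the longer tail is on the left ⇒ left-skewed (negatively skewed).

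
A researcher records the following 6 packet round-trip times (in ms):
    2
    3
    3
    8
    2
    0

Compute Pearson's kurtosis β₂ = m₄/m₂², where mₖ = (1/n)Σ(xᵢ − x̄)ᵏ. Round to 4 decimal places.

3.2778

x̄ = 3.0000
Σ(xᵢ − x̄)² = 36.0000 ⇒ m₂ = 6.00000
Σ(xᵢ − x̄)⁴ = 708.0000 ⇒ m₄ = 118.00000
m₂² = 36.00000
β₂ = m₄/m₂² = 118.00000 / 36.00000 ≈ 3.2778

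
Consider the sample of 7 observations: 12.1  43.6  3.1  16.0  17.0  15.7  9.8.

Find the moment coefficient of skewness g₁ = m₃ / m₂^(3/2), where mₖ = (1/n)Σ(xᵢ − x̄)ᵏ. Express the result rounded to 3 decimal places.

x̄ = (12.1 + 43.6 + 3.1 + 16.0 + 17.0 + 15.7 + 9.8) / 7 = 16.7571
deviations (xᵢ − x̄): -4.6571, 26.8429, -13.6571, -0.7571, 0.2429, -1.0571, -6.9571
Σ(xᵢ − x̄)² = 978.8971 ⇒ m₂ = 978.8971/7 = 139.84245
Σ(xᵢ − x̄)³ = 16354.6798 ⇒ m₃ = 16354.6798/7 = 2336.38282
m₂^(3/2) = 139.84245^(1.5) = 1653.70687
g₁ = m₃ / m₂^(3/2) = 2336.38282 / 1653.70687 ≈ 1.413

1.413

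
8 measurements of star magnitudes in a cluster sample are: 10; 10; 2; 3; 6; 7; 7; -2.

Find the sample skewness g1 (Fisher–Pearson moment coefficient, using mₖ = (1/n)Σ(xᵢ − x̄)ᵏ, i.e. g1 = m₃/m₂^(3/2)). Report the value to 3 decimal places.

-0.531

x̄ = (10 + 10 + 2 + 3 + 6 + 7 + 7 - 2) / 8 = 5.3750
deviations (xᵢ − x̄): 4.6250, 4.6250, -3.3750, -2.3750, 0.6250, 1.6250, 1.6250, -7.3750
Σ(xᵢ − x̄)² = 119.8750 ⇒ m₂ = 119.8750/8 = 14.98438
Σ(xᵢ − x̄)³ = -246.2813 ⇒ m₃ = -246.2813/8 = -30.78516
m₂^(3/2) = 14.98438^(1.5) = 58.00400
g1 = m₃ / m₂^(3/2) = -30.78516 / 58.00400 ≈ -0.531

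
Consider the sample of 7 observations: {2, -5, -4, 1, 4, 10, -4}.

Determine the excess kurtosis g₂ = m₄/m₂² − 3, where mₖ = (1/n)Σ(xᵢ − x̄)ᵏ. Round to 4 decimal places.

x̄ = 0.5714
Σ(xᵢ − x̄)² = 175.7143 ⇒ m₂ = 25.10204
Σ(xᵢ − x̄)⁴ = 9882.2099 ⇒ m₄ = 1411.74427
m₂² = 630.11245
g₂ = m₄/m₂² − 3 = 2.24046 − 3 ≈ -0.7595

-0.7595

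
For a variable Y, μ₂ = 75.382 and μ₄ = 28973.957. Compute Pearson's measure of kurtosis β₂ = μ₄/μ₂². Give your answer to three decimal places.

μ₂² = 75.382² = 5682.44592
μ₄/μ₂² = 28973.957 / 5682.44592 = 5.09885
β₂ ≈ 5.099

5.099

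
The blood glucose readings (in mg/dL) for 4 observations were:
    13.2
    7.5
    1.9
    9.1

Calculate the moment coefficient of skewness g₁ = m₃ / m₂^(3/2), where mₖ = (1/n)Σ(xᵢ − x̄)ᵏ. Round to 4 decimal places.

-0.2644

x̄ = (13.2 + 7.5 + 1.9 + 9.1) / 4 = 7.9250
deviations (xᵢ − x̄): 5.2750, -0.4250, -6.0250, 1.1750
Σ(xᵢ − x̄)² = 65.6875 ⇒ m₂ = 65.6875/4 = 16.42188
Σ(xᵢ − x̄)³ = -70.3856 ⇒ m₃ = -70.3856/4 = -17.59641
m₂^(3/2) = 16.42188^(1.5) = 66.54786
g₁ = m₃ / m₂^(3/2) = -17.59641 / 66.54786 ≈ -0.2644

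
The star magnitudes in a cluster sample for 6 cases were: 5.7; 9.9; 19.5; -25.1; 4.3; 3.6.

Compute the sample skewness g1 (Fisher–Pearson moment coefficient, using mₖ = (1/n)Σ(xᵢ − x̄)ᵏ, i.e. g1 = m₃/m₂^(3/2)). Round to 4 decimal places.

-1.1317

x̄ = (5.7 + 9.9 + 19.5 - 25.1 + 4.3 + 3.6) / 6 = 2.9833
deviations (xᵢ − x̄): 2.7167, 6.9167, 16.5167, -28.0833, 1.3167, 0.6167
Σ(xᵢ − x̄)² = 1118.8083 ⇒ m₂ = 1118.8083/6 = 186.46806
Σ(xᵢ − x̄)³ = -17289.3706 ⇒ m₃ = -17289.3706/6 = -2881.56176
m₂^(3/2) = 186.46806^(1.5) = 2546.28296
g1 = m₃ / m₂^(3/2) = -2881.56176 / 2546.28296 ≈ -1.1317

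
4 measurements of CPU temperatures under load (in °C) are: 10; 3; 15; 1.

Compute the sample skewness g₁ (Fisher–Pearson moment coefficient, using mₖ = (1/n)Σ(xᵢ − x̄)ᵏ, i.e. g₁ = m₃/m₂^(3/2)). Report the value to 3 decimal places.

x̄ = (10 + 3 + 15 + 1) / 4 = 7.2500
deviations (xᵢ − x̄): 2.7500, -4.2500, 7.7500, -6.2500
Σ(xᵢ − x̄)² = 124.7500 ⇒ m₂ = 124.7500/4 = 31.18750
Σ(xᵢ − x̄)³ = 165.3750 ⇒ m₃ = 165.3750/4 = 41.34375
m₂^(3/2) = 31.18750^(1.5) = 174.16899
g₁ = m₃ / m₂^(3/2) = 41.34375 / 174.16899 ≈ 0.237

0.237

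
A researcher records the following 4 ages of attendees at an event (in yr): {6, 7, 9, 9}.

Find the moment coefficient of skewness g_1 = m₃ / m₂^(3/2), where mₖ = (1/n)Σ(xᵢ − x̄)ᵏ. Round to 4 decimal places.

-0.2138

x̄ = (6 + 7 + 9 + 9) / 4 = 7.7500
deviations (xᵢ − x̄): -1.7500, -0.7500, 1.2500, 1.2500
Σ(xᵢ − x̄)² = 6.7500 ⇒ m₂ = 6.7500/4 = 1.68750
Σ(xᵢ − x̄)³ = -1.8750 ⇒ m₃ = -1.8750/4 = -0.46875
m₂^(3/2) = 1.68750^(1.5) = 2.19213
g_1 = m₃ / m₂^(3/2) = -0.46875 / 2.19213 ≈ -0.2138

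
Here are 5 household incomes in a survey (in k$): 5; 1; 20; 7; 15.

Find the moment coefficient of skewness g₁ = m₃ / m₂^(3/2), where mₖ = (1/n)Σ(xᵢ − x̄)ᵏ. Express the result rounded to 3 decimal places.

0.321

x̄ = (5 + 1 + 20 + 7 + 15) / 5 = 9.6000
deviations (xᵢ − x̄): -4.6000, -8.6000, 10.4000, -2.6000, 5.4000
Σ(xᵢ − x̄)² = 239.2000 ⇒ m₂ = 239.2000/5 = 47.84000
Σ(xᵢ − x̄)³ = 531.3600 ⇒ m₃ = 531.3600/5 = 106.27200
m₂^(3/2) = 47.84000^(1.5) = 330.89237
g₁ = m₃ / m₂^(3/2) = 106.27200 / 330.89237 ≈ 0.321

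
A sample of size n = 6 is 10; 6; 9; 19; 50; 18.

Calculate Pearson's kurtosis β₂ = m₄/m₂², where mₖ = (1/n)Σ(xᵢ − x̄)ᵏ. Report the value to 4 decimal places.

x̄ = 18.6667
Σ(xᵢ − x̄)² = 1311.3333 ⇒ m₂ = 218.55556
Σ(xᵢ − x̄)⁴ = 1004003.7778 ⇒ m₄ = 167333.96296
m₂² = 47766.53086
β₂ = m₄/m₂² = 167333.96296 / 47766.53086 ≈ 3.5032

3.5032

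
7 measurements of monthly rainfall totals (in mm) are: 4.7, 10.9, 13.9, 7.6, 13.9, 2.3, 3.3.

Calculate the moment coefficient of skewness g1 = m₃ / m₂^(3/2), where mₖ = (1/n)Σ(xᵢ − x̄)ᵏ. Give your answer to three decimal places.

x̄ = (4.7 + 10.9 + 13.9 + 7.6 + 13.9 + 2.3 + 3.3) / 7 = 8.0857
deviations (xᵢ − x̄): -3.3857, 2.8143, 5.8143, -0.4857, 5.8143, -5.7857, -4.7857
Σ(xᵢ − x̄)² = 143.6086 ⇒ m₂ = 143.6086/7 = 20.51551
Σ(xᵢ − x̄)³ = 73.1977 ⇒ m₃ = 73.1977/7 = 10.45681
m₂^(3/2) = 20.51551^(1.5) = 92.92306
g1 = m₃ / m₂^(3/2) = 10.45681 / 92.92306 ≈ 0.113

0.113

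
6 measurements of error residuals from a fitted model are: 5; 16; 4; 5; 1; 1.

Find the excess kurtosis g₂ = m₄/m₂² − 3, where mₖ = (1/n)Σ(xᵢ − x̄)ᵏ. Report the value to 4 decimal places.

0.4844

x̄ = 5.3333
Σ(xᵢ − x̄)² = 153.3333 ⇒ m₂ = 25.55556
Σ(xᵢ − x̄)⁴ = 13653.7778 ⇒ m₄ = 2275.62963
m₂² = 653.08642
g₂ = m₄/m₂² − 3 = 3.48442 − 3 ≈ 0.4844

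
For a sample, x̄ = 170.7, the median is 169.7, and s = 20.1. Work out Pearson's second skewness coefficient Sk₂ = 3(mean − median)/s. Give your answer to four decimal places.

0.1493

Sk₂ = 3(170.7 − 169.7) / 20.1 = 3 × 1.0000 / 20.1
    = 3.0000 / 20.1 ≈ 0.1493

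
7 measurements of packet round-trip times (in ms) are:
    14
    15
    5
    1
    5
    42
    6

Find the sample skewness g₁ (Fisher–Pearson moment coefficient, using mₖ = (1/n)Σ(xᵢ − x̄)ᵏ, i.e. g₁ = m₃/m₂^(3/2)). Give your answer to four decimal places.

x̄ = (14 + 15 + 5 + 1 + 5 + 42 + 6) / 7 = 12.5714
deviations (xᵢ − x̄): 1.4286, 2.4286, -7.5714, -11.5714, -7.5714, 29.4286, -6.5714
Σ(xᵢ − x̄)² = 1165.7143 ⇒ m₂ = 1165.7143/7 = 166.53061
Σ(xᵢ − x̄)³ = 22802.3265 ⇒ m₃ = 22802.3265/7 = 3257.47522
m₂^(3/2) = 166.53061^(1.5) = 2149.02327
g₁ = m₃ / m₂^(3/2) = 3257.47522 / 2149.02327 ≈ 1.5158

1.5158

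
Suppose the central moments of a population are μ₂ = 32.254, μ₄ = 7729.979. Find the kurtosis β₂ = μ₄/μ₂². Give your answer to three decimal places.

7.430

μ₂² = 32.254² = 1040.32052
μ₄/μ₂² = 7729.979 / 1040.32052 = 7.43038
β₂ ≈ 7.430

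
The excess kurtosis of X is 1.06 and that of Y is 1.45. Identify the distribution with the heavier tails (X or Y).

Y

Higher excess kurtosis ⇒ heavier tails relative to the normal distribution.
1.06 vs 1.45: the larger is 1.45, so Y has heavier tails.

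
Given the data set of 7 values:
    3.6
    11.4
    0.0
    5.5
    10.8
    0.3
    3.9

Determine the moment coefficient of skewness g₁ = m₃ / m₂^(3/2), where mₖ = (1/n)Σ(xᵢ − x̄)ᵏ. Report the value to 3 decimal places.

x̄ = (3.6 + 11.4 + 0.0 + 5.5 + 10.8 + 0.3 + 3.9) / 7 = 5.0714
deviations (xᵢ − x̄): -1.4714, 6.3286, -5.0714, 0.4286, 5.7286, -4.7714, -1.1714
Σ(xᵢ − x̄)² = 125.0743 ⇒ m₂ = 125.0743/7 = 17.86776
Σ(xᵢ − x̄)³ = 197.6788 ⇒ m₃ = 197.6788/7 = 28.23983
m₂^(3/2) = 17.86776^(1.5) = 75.52748
g₁ = m₃ / m₂^(3/2) = 28.23983 / 75.52748 ≈ 0.374

0.374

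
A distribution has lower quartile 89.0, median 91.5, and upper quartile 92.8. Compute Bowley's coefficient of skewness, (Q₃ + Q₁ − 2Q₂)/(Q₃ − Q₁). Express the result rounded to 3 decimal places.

-0.316

numerator: Q₃ + Q₁ − 2Q₂ = 92.8 + 89.0 − 2×91.5 = -1.2000
denominator: Q₃ − Q₁ = 92.8 − 89.0 = 3.8000
Bowley skewness = -1.2000 / 3.8000 ≈ -0.316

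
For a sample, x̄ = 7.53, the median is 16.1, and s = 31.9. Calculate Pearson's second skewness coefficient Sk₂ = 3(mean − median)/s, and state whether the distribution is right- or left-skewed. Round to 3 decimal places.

-0.806, left-skewed

Sk₂ = 3(7.53 − 16.1) / 31.9 = 3 × -8.5700 / 31.9
    = -25.7100 / 31.9 ≈ -0.806
Sk₂ < 0 ⇒ mean < median ⇒ left-skewed (negative skew).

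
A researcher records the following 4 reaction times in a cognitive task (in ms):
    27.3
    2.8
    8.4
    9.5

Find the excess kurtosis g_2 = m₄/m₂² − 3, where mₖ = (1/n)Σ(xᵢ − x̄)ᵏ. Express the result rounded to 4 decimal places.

-0.8225

x̄ = 12.0000
Σ(xᵢ − x̄)² = 337.9400 ⇒ m₂ = 84.48500
Σ(xᵢ − x̄)⁴ = 62169.0818 ⇒ m₄ = 15542.27045
m₂² = 7137.71523
g_2 = m₄/m₂² − 3 = 2.17749 − 3 ≈ -0.8225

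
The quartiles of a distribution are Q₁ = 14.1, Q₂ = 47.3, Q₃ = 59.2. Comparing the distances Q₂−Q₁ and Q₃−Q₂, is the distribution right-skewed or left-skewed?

left-skewed

Q₂ − Q₁ = 33.2;  Q₃ − Q₂ = 11.9
Q₂ − Q₁ > Q₃ − Q₂ ⇒ the lower half is more spread out ⇒ left-skewed.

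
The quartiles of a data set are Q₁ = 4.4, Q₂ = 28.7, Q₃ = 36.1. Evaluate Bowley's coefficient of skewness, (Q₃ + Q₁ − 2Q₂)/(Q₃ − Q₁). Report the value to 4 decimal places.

numerator: Q₃ + Q₁ − 2Q₂ = 36.1 + 4.4 − 2×28.7 = -16.9000
denominator: Q₃ − Q₁ = 36.1 − 4.4 = 31.7000
Bowley skewness = -16.9000 / 31.7000 ≈ -0.5331

-0.5331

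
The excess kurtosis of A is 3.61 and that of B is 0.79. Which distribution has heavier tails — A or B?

Higher excess kurtosis ⇒ heavier tails relative to the normal distribution.
3.61 vs 0.79: the larger is 3.61, so A has heavier tails.

A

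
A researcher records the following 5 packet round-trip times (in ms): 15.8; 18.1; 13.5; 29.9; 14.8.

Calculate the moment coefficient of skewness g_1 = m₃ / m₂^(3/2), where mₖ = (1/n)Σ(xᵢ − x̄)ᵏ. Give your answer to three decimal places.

x̄ = (15.8 + 18.1 + 13.5 + 29.9 + 14.8) / 5 = 18.4200
deviations (xᵢ − x̄): -2.6200, -0.3200, -4.9200, 11.4800, -3.6200
Σ(xᵢ − x̄)² = 176.0680 ⇒ m₂ = 176.0680/5 = 35.21360
Σ(xᵢ − x̄)³ = 1328.4029 ⇒ m₃ = 1328.4029/5 = 265.68058
m₂^(3/2) = 35.21360^(1.5) = 208.96119
g_1 = m₃ / m₂^(3/2) = 265.68058 / 208.96119 ≈ 1.271

1.271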